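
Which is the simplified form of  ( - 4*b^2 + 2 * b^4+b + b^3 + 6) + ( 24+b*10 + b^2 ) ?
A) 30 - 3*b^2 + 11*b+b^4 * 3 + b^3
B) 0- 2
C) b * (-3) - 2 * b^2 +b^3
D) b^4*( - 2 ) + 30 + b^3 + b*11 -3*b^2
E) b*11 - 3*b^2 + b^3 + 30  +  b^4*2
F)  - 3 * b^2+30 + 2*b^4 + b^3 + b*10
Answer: E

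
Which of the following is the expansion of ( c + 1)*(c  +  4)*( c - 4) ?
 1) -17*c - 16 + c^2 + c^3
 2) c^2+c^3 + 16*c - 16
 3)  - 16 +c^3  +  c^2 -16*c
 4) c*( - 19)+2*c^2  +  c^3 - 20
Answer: 3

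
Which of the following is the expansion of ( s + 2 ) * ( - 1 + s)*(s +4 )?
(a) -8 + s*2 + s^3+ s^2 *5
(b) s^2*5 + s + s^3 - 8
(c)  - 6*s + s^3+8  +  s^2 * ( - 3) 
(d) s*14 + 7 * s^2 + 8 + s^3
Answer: a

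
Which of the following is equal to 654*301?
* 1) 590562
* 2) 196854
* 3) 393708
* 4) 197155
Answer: 2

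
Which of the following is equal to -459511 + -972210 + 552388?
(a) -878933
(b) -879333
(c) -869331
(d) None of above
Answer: b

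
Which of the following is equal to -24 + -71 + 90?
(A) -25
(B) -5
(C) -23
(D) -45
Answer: B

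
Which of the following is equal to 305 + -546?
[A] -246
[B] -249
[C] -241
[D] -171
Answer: C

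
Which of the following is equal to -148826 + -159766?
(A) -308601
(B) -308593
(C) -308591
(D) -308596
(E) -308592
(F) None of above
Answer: E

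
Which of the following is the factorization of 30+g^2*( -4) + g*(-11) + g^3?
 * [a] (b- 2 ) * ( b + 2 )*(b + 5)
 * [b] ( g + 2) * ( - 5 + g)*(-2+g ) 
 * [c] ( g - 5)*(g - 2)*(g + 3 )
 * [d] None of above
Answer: c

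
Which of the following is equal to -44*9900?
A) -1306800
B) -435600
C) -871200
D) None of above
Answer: B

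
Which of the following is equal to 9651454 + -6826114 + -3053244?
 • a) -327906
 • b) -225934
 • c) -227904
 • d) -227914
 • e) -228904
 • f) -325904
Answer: c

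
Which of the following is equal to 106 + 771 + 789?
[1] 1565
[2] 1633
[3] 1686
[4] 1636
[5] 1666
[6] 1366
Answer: 5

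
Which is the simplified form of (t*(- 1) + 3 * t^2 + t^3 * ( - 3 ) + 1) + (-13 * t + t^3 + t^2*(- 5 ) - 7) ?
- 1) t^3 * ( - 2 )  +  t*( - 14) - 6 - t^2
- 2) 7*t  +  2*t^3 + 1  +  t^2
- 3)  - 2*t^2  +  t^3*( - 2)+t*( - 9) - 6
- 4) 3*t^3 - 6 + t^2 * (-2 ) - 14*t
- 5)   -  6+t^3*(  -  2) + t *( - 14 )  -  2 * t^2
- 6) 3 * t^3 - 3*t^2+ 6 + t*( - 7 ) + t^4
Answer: 5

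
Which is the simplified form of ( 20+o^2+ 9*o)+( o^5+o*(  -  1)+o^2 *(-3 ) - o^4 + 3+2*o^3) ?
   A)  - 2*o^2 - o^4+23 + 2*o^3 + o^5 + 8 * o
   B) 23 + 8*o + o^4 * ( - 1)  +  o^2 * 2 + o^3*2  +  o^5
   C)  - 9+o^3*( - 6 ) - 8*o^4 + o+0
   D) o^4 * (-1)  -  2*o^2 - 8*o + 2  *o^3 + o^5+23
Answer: A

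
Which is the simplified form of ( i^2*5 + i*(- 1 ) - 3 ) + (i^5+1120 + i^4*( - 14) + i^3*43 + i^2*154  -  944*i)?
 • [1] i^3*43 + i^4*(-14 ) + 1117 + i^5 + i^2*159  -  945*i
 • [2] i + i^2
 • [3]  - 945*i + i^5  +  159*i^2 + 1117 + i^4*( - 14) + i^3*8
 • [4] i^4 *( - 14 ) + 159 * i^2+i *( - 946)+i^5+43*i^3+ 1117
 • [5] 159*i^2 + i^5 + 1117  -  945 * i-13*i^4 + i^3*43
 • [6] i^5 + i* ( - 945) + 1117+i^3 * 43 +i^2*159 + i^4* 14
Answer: 1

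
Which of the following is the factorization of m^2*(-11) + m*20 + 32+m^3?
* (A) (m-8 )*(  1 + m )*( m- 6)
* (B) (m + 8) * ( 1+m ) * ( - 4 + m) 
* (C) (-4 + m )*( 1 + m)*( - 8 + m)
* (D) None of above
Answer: C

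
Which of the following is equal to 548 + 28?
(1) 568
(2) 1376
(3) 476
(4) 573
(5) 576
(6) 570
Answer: 5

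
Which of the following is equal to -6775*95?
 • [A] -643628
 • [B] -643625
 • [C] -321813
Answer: B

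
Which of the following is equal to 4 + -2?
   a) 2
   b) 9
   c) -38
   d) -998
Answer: a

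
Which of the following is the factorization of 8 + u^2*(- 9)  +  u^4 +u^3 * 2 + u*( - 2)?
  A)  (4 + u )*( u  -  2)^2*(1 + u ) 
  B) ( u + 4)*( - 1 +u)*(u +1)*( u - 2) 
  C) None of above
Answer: B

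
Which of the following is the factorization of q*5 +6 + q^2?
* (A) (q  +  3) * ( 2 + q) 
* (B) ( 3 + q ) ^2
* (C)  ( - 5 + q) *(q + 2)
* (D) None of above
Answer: A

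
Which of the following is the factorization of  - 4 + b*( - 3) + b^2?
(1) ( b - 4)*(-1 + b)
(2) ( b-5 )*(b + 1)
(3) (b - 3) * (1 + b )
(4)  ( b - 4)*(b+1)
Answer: 4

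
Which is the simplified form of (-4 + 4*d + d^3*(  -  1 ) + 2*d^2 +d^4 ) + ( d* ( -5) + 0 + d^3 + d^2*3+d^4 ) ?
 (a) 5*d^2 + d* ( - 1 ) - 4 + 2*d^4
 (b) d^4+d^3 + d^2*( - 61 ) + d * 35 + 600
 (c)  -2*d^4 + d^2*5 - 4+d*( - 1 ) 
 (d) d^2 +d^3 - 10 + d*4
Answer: a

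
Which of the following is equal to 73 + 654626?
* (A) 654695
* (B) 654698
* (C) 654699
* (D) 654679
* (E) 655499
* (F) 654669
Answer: C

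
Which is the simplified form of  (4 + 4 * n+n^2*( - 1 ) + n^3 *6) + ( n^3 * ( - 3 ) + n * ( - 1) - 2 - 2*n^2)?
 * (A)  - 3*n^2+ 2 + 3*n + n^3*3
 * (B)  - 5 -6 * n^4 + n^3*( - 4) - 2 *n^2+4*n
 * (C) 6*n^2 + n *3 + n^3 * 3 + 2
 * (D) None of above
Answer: A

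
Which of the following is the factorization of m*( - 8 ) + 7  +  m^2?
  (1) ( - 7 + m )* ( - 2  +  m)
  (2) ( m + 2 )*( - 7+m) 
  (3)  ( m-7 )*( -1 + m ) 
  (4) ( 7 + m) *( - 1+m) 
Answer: 3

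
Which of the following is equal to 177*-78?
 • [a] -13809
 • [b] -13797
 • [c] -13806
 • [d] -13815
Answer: c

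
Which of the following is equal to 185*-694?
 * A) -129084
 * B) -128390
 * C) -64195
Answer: B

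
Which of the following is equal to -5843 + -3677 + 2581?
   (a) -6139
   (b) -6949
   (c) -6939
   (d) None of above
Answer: c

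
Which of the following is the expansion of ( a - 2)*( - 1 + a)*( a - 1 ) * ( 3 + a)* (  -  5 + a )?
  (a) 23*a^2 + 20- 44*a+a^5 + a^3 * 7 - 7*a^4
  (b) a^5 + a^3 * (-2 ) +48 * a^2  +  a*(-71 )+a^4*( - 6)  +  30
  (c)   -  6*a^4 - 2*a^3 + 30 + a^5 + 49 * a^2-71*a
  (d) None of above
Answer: b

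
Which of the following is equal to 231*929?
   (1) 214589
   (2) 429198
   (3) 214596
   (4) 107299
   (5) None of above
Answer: 5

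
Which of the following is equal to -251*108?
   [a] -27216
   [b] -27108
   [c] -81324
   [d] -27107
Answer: b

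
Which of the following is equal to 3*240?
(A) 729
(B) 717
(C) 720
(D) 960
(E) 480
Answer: C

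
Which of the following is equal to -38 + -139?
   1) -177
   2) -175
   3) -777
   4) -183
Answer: 1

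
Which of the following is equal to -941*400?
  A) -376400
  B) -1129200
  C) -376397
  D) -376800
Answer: A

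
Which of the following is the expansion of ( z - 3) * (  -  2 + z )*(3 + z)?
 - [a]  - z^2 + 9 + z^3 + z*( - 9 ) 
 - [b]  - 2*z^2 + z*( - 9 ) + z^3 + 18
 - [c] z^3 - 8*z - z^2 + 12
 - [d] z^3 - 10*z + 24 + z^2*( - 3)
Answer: b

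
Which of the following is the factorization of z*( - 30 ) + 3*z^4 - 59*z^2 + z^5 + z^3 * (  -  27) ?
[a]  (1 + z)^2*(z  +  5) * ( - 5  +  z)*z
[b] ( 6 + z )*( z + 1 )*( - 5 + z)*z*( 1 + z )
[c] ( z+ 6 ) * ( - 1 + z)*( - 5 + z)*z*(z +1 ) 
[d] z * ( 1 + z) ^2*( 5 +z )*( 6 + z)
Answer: b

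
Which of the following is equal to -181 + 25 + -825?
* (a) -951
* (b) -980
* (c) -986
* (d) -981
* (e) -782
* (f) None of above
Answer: d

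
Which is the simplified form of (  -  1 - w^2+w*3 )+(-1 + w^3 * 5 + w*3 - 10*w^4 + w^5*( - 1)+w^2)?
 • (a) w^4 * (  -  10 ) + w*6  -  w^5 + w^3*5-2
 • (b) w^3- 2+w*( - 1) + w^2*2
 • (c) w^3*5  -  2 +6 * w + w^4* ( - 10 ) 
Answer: a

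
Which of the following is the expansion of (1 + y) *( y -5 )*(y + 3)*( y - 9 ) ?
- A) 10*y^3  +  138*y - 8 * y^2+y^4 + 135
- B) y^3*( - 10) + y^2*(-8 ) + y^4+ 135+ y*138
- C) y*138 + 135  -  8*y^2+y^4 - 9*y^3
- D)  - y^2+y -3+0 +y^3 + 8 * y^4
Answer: B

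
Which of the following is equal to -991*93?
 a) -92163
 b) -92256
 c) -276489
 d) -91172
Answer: a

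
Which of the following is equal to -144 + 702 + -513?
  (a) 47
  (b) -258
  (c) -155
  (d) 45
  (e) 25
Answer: d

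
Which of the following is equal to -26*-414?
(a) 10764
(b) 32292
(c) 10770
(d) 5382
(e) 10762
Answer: a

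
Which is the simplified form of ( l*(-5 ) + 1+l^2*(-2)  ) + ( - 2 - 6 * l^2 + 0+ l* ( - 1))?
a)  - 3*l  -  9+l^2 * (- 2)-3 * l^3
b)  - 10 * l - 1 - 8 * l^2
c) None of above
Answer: c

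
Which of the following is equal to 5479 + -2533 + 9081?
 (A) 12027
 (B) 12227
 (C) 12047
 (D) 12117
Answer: A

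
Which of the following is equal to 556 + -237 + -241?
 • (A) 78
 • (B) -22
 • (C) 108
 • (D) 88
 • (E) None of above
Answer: A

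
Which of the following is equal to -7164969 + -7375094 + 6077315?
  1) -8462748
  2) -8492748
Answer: 1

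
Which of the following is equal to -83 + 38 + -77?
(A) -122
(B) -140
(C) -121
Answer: A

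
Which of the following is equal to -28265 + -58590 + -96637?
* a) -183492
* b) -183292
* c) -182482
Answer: a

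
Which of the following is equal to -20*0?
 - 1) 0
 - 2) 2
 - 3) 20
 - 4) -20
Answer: 1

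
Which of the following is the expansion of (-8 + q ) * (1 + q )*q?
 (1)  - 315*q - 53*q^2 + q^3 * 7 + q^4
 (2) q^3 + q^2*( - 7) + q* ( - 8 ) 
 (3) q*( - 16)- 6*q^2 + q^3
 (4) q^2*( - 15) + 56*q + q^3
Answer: 2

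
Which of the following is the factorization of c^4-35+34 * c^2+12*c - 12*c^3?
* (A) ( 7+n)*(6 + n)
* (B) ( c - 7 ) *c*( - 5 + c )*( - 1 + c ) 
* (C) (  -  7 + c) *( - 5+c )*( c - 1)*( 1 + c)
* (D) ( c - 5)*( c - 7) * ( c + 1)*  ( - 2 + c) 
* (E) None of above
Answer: C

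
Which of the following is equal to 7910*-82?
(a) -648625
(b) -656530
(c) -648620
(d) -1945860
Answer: c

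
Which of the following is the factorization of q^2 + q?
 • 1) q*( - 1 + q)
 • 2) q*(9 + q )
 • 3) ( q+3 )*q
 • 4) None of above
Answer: 4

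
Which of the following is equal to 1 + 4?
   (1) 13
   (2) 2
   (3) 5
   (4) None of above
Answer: 3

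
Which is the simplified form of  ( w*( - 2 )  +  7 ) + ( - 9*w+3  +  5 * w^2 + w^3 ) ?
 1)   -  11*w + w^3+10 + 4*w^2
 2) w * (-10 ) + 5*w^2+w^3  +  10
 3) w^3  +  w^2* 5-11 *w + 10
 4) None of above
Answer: 3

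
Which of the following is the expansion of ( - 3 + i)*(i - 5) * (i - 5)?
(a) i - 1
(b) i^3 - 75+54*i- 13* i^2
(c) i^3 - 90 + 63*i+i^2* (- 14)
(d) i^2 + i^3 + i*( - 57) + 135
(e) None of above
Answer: e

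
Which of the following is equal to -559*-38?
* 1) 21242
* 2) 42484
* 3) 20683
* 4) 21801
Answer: 1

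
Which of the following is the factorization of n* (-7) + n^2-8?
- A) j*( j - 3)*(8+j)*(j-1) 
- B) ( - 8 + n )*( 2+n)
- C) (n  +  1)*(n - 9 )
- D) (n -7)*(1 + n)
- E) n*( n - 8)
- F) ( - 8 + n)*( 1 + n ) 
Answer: F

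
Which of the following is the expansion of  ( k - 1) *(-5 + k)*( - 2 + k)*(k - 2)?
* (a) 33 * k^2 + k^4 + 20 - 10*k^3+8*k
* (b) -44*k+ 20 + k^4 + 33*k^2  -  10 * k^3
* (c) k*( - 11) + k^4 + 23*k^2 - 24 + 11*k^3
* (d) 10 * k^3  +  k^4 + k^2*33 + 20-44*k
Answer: b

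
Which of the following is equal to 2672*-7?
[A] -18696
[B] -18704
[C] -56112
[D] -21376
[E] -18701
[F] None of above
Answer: B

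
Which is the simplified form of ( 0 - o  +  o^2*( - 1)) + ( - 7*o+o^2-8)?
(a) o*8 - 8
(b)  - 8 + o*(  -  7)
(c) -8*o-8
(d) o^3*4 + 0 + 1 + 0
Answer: c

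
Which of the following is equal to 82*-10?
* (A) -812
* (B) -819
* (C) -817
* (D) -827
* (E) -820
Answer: E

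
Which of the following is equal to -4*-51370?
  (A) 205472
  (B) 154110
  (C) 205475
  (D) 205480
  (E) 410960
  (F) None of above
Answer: D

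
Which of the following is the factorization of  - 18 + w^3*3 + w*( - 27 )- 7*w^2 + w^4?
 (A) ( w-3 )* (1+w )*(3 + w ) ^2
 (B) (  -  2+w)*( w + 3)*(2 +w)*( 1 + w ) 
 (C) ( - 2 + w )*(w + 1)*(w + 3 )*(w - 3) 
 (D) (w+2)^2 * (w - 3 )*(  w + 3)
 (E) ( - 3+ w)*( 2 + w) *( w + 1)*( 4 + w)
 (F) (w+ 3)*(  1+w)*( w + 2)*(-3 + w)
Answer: F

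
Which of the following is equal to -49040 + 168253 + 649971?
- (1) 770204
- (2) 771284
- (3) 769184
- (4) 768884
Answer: 3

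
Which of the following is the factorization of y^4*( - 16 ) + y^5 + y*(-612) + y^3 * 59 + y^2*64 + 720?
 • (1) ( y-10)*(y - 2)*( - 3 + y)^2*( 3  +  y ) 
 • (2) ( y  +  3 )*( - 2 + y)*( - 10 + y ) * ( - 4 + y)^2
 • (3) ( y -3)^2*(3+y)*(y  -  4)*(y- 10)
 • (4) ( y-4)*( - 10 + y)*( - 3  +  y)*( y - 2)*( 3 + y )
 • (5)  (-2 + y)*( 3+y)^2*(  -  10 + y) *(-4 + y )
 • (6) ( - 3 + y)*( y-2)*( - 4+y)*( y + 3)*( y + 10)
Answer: 4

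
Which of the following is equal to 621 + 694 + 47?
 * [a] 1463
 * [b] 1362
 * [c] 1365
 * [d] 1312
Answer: b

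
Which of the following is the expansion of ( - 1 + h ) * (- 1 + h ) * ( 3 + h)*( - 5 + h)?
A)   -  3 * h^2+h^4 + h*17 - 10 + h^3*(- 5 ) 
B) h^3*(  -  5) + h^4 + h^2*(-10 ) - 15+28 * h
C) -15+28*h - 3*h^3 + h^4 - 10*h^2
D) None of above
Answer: D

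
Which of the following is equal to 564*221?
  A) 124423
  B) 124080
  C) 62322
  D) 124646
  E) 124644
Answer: E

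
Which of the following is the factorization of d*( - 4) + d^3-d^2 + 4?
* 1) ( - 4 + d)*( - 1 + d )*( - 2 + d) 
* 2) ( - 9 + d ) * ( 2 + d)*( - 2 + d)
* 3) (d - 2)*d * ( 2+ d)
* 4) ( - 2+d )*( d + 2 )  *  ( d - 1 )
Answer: 4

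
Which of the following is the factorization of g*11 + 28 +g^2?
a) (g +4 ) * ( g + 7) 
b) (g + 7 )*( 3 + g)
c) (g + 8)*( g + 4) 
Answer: a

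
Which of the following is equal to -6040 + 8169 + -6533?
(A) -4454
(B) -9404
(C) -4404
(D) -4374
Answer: C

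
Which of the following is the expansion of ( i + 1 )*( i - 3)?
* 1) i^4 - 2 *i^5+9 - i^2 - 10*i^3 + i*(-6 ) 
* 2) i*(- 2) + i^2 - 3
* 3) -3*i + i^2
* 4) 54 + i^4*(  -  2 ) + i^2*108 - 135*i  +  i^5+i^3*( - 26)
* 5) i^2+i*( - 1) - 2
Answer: 2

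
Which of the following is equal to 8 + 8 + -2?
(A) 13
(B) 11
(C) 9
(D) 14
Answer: D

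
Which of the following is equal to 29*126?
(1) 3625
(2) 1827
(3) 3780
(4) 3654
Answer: 4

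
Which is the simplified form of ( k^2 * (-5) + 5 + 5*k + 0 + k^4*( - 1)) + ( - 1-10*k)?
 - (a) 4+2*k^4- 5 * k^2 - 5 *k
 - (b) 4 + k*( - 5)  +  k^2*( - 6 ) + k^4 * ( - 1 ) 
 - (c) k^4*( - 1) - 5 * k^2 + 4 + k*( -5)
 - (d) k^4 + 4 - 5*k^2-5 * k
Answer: c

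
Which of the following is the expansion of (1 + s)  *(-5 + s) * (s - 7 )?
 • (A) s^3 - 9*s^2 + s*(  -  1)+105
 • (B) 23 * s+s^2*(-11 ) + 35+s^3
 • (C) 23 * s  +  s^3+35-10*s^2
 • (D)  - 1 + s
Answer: B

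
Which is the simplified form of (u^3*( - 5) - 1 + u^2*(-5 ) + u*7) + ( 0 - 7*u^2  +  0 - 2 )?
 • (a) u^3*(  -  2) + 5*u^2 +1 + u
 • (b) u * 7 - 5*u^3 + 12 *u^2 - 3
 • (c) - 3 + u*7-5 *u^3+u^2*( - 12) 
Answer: c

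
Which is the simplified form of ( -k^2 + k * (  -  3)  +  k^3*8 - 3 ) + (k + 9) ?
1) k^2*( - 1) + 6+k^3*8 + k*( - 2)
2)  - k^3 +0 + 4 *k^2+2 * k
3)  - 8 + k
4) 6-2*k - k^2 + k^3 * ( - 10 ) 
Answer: 1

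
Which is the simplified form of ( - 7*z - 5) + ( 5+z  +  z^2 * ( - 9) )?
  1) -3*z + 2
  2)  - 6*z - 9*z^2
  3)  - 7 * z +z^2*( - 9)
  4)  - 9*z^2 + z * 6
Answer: 2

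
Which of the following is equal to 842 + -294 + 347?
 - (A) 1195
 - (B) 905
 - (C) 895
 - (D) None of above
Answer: C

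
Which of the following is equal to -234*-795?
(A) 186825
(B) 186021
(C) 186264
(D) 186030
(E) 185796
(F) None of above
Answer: D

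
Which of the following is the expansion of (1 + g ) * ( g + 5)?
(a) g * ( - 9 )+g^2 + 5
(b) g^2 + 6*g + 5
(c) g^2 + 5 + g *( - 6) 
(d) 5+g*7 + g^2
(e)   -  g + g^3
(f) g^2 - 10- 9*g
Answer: b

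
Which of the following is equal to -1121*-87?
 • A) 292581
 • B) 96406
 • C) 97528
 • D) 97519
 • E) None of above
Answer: E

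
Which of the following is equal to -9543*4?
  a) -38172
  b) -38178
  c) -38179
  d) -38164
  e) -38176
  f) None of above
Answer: a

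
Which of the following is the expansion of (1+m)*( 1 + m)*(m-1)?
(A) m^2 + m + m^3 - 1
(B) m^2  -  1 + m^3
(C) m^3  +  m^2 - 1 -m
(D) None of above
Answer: C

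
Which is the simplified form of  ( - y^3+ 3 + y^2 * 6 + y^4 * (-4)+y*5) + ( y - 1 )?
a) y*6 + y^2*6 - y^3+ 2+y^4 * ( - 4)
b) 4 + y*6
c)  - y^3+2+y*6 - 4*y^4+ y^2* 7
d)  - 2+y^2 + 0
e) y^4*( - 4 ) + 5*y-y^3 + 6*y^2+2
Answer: a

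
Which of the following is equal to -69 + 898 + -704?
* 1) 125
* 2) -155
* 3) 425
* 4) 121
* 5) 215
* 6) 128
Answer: 1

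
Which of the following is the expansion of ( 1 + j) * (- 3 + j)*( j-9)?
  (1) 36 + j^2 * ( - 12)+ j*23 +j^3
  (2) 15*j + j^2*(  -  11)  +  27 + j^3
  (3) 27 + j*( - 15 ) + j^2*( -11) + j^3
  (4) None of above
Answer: 2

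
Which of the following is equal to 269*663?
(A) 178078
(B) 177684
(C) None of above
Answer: C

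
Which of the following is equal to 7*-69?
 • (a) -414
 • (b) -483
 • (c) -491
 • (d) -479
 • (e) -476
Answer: b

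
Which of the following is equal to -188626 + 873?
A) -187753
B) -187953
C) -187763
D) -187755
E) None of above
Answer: A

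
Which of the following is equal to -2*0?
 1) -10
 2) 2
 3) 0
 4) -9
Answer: 3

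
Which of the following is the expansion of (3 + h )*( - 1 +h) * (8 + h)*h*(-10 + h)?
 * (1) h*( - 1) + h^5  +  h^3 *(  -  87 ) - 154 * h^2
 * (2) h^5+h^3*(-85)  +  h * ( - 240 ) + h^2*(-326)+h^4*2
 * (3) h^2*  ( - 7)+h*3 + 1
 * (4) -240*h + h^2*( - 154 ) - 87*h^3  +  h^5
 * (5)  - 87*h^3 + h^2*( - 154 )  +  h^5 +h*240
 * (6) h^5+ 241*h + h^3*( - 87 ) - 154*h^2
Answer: 5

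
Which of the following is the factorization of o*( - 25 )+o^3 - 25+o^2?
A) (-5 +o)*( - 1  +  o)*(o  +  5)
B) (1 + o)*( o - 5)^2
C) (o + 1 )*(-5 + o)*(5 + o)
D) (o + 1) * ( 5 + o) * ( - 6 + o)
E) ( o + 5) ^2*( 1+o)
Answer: C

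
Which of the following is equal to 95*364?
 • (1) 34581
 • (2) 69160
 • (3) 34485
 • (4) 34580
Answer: 4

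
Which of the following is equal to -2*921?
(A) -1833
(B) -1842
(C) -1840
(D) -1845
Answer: B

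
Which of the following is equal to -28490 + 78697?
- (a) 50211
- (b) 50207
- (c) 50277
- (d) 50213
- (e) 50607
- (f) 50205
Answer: b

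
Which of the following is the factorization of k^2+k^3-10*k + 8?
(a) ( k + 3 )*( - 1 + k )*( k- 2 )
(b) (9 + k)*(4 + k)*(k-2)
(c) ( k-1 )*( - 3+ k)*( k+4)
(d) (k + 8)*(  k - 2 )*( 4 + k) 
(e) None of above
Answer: e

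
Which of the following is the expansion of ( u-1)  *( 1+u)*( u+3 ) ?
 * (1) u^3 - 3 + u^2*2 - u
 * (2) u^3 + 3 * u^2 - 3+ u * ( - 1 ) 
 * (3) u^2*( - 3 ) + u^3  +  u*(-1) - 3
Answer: 2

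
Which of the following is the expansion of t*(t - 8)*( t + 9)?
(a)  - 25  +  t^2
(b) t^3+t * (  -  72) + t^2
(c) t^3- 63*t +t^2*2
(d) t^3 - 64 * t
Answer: b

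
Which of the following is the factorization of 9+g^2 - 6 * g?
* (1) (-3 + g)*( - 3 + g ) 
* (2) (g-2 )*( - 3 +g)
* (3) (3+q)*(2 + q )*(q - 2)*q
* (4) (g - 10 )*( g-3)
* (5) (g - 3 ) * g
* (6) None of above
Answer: 1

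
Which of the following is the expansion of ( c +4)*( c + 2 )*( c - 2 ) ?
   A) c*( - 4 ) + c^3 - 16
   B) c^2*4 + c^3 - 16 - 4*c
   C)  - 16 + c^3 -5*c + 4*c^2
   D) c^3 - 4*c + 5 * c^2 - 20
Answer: B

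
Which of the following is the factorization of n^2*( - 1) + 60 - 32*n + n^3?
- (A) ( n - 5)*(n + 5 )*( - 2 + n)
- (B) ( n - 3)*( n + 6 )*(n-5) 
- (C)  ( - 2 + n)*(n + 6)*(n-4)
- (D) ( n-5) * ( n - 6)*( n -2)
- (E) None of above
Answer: E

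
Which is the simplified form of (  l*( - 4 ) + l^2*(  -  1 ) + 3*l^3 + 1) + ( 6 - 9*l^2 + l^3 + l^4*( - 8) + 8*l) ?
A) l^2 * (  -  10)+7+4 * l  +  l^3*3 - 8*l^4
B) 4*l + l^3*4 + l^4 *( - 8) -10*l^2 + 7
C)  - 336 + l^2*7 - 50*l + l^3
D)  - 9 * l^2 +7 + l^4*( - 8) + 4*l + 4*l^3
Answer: B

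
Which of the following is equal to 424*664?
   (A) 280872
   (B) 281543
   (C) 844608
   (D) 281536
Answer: D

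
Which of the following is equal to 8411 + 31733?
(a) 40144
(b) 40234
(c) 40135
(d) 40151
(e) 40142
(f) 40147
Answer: a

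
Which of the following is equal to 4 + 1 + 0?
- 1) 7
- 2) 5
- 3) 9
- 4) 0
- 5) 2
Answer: 2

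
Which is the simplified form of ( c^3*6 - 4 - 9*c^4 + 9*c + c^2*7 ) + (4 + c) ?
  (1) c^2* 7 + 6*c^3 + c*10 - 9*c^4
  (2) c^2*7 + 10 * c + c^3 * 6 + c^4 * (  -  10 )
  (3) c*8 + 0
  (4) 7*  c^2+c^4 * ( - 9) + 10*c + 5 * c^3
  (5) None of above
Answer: 1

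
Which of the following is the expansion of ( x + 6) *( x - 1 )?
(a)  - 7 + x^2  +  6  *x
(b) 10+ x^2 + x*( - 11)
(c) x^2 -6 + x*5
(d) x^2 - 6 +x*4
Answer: c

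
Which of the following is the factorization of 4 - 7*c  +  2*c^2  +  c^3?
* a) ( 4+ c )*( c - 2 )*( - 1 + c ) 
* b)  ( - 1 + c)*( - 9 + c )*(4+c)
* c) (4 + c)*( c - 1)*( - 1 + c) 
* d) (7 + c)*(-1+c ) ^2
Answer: c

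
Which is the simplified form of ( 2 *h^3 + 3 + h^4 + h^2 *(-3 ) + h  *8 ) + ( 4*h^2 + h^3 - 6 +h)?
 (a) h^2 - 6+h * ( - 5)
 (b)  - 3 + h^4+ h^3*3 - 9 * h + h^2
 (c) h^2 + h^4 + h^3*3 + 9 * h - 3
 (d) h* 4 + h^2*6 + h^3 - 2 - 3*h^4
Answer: c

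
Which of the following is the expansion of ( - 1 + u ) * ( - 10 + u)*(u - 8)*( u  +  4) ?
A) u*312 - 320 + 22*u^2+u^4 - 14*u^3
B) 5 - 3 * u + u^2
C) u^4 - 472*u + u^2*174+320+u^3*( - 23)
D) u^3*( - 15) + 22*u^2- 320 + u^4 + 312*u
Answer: D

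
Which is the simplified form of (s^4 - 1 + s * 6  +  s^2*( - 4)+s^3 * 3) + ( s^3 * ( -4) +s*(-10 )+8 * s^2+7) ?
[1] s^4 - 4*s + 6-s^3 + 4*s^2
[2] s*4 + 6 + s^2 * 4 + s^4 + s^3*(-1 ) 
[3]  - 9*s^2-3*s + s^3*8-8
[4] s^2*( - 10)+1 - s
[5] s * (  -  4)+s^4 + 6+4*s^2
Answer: 1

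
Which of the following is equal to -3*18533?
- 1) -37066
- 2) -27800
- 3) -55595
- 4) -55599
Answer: 4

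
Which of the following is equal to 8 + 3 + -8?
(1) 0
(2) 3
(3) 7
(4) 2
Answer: 2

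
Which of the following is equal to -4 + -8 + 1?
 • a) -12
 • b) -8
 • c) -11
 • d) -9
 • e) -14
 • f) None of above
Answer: c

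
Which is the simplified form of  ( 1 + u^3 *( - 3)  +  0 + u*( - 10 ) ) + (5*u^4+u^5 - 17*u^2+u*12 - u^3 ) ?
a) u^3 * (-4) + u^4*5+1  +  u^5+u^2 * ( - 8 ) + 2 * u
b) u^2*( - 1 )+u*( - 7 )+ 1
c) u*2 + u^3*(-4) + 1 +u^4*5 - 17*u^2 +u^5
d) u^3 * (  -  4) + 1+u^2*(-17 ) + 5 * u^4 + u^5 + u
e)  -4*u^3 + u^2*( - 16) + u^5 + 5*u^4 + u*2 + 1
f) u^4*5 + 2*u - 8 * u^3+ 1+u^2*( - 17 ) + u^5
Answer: c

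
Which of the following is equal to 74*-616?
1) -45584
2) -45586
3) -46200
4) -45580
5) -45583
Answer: 1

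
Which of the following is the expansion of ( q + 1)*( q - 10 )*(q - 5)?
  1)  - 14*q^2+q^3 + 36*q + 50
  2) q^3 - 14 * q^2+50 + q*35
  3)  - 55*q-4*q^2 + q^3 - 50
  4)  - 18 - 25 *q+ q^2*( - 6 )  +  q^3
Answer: 2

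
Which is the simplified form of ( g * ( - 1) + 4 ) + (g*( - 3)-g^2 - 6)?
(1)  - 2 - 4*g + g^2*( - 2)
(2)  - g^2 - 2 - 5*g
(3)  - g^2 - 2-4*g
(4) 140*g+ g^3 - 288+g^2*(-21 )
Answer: 3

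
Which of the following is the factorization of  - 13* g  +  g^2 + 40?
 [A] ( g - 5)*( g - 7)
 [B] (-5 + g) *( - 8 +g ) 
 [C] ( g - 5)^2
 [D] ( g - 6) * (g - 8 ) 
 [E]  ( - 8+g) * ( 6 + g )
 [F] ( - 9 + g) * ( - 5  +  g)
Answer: B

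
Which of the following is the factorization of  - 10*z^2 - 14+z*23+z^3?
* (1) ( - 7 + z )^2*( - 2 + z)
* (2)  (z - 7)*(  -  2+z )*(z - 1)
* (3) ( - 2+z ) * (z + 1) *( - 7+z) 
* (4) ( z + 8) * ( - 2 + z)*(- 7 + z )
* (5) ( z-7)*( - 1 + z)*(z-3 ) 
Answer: 2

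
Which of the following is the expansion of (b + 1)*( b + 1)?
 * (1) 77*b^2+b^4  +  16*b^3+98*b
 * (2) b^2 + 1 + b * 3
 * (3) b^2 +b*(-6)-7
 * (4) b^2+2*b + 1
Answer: 4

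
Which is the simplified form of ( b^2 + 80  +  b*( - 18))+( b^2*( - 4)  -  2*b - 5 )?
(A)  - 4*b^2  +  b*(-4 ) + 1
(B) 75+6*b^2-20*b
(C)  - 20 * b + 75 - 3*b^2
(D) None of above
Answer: C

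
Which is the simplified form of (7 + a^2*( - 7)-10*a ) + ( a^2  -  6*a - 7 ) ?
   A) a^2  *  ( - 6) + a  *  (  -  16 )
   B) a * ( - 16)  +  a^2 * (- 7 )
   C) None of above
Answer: A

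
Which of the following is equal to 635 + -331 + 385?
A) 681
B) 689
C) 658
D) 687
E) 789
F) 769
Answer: B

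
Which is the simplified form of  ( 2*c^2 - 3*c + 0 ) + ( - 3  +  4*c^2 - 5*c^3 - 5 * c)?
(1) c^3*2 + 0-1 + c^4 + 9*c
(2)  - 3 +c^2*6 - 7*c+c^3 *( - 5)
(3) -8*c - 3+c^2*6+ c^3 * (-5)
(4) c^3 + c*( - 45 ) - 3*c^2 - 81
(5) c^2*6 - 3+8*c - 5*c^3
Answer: 3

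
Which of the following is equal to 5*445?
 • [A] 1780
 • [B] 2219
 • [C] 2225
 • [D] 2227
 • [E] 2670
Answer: C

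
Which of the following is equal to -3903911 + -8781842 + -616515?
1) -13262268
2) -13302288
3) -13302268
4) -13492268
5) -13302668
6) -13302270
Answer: 3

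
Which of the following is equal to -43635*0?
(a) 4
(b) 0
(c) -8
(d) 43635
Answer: b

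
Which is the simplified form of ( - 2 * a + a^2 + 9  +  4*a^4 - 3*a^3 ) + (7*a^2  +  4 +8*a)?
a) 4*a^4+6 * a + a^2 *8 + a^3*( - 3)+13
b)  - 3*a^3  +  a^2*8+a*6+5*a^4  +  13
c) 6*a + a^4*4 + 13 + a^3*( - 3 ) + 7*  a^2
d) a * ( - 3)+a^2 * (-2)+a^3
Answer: a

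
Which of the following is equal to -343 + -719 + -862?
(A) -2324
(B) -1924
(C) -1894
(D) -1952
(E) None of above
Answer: B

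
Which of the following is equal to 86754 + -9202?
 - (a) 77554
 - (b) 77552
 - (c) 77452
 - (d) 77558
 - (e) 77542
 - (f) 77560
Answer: b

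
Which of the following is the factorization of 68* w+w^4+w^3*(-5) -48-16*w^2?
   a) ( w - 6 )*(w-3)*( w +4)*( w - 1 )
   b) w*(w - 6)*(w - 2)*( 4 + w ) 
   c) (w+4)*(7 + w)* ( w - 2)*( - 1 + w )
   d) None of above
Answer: d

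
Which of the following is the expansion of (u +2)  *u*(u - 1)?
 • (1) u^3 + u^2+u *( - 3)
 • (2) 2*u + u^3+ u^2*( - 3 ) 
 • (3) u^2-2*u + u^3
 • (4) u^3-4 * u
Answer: 3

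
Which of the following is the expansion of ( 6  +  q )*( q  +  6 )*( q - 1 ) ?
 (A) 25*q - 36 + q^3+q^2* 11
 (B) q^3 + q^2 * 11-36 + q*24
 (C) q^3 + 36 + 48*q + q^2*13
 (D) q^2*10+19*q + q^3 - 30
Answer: B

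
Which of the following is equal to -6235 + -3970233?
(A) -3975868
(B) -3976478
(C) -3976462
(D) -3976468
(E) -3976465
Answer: D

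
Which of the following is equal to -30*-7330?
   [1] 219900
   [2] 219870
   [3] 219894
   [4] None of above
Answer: 1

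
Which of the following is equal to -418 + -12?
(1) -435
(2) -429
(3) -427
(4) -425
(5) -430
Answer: 5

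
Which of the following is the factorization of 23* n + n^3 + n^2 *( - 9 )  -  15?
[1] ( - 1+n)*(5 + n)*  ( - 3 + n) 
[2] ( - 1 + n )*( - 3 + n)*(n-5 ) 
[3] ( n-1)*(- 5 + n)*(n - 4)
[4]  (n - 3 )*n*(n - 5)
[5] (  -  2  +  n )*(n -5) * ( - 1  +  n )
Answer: 2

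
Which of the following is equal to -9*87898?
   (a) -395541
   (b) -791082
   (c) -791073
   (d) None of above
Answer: b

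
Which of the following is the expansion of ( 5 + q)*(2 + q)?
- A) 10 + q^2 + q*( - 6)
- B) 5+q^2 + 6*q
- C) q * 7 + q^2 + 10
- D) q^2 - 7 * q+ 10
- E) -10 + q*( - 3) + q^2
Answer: C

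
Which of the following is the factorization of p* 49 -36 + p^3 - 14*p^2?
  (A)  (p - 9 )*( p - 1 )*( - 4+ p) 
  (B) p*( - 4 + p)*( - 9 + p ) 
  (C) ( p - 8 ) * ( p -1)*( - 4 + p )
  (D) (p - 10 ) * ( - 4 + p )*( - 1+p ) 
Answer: A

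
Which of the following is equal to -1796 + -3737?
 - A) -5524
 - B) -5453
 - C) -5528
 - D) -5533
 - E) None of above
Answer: D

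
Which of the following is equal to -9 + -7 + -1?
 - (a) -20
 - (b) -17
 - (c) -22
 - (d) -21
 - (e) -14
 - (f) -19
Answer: b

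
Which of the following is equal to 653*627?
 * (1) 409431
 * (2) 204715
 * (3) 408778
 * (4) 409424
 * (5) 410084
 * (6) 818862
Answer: 1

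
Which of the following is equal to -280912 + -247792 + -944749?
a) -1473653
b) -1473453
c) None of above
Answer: b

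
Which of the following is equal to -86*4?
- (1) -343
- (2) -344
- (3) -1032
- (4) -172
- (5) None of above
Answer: 2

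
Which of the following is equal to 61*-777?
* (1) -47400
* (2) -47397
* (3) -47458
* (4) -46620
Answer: 2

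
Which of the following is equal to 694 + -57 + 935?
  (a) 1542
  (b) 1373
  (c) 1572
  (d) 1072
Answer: c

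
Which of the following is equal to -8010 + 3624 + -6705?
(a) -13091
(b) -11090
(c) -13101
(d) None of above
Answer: d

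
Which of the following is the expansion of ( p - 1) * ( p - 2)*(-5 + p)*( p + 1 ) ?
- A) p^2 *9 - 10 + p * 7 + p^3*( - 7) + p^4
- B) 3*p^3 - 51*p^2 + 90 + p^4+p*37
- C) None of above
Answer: A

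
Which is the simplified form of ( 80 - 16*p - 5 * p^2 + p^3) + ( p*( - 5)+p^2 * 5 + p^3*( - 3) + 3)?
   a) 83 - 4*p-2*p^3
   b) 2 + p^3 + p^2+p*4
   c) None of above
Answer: c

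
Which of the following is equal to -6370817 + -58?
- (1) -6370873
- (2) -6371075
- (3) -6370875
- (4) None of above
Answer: 3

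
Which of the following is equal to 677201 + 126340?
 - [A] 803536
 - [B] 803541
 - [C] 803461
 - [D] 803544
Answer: B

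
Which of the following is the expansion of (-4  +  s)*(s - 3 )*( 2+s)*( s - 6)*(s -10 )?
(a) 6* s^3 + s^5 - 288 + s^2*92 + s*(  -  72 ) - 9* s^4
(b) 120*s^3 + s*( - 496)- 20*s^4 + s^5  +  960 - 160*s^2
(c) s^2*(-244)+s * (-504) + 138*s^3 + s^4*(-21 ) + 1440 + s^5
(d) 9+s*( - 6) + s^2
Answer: c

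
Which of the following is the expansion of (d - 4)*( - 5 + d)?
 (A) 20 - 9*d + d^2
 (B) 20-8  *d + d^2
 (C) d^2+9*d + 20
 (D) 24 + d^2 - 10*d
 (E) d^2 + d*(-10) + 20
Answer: A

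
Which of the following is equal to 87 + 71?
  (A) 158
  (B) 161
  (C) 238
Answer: A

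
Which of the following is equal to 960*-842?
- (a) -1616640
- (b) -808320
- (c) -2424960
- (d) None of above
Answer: b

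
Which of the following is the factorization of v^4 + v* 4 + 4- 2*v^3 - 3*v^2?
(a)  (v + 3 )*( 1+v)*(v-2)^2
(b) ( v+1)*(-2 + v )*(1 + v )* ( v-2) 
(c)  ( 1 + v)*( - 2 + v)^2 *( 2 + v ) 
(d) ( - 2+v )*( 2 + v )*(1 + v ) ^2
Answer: b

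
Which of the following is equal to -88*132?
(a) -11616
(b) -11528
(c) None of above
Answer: a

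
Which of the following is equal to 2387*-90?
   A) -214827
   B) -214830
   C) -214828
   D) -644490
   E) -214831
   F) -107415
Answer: B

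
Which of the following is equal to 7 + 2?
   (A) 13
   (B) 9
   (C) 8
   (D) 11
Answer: B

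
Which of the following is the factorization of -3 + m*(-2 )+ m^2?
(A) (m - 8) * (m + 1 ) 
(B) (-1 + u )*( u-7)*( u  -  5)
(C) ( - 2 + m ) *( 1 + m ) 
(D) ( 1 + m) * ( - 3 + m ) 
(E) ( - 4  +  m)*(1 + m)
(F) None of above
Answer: D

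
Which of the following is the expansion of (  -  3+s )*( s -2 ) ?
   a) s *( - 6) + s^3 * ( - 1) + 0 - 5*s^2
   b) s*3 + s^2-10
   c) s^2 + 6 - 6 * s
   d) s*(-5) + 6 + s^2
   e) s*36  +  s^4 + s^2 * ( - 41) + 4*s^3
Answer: d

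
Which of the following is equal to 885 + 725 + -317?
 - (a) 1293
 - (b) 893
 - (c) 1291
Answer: a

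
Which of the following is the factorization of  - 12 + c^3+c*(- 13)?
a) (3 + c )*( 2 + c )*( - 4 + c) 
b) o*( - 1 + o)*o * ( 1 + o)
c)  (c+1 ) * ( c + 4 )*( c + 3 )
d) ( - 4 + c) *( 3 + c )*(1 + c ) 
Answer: d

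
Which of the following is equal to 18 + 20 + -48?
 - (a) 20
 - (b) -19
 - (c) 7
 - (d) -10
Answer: d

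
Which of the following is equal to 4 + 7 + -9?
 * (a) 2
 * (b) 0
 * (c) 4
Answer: a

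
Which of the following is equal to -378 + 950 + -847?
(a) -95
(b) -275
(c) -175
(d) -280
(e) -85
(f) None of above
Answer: b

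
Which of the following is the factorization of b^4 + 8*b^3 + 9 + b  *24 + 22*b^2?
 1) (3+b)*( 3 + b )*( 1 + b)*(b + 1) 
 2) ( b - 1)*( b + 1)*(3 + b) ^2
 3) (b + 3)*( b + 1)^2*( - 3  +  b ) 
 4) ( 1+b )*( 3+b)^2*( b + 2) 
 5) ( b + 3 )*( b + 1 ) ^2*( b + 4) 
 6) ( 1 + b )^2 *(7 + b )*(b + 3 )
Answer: 1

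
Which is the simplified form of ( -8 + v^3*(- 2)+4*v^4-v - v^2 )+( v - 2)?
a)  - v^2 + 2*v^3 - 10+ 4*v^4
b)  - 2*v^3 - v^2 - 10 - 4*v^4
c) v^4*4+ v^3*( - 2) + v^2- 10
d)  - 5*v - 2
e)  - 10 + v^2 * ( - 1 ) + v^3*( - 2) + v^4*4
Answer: e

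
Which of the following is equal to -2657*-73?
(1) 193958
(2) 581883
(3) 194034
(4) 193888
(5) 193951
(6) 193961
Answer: 6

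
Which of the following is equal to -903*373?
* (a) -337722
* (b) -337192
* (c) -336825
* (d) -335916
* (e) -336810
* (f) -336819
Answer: f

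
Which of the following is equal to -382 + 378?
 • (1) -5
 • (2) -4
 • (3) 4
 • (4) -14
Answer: 2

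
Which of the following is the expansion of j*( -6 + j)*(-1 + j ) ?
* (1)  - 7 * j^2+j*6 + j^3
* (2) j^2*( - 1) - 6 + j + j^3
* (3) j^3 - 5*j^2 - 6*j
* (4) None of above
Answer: 1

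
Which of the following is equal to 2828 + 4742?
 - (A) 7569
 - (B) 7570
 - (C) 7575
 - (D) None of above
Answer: B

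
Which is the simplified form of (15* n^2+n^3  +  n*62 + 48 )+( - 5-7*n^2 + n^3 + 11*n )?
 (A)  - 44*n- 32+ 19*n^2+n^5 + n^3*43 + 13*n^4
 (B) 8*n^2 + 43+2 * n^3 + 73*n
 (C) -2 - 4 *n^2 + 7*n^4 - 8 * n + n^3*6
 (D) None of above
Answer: B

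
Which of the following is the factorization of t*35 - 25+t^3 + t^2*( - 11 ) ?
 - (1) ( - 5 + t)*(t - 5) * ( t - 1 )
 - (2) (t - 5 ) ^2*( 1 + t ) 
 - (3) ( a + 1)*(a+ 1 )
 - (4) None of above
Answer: 1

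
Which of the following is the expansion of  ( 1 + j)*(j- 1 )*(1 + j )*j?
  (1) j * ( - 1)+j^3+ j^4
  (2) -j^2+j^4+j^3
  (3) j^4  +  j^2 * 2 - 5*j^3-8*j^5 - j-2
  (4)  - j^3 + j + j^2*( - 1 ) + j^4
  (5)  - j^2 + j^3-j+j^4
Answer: 5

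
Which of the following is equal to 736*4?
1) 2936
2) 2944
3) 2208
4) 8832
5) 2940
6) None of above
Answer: 2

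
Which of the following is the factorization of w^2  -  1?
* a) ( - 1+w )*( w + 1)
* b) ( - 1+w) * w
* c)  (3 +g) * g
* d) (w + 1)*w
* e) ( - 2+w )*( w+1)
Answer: a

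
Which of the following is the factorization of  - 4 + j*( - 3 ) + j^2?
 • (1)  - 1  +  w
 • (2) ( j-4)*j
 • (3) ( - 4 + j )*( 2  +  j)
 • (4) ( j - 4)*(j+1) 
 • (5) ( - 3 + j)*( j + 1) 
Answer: 4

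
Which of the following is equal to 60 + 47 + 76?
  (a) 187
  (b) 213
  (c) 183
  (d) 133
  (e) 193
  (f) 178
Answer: c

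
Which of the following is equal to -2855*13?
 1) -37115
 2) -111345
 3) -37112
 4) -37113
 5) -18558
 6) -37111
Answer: 1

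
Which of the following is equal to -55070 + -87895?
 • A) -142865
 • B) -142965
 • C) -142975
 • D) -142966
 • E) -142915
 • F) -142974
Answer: B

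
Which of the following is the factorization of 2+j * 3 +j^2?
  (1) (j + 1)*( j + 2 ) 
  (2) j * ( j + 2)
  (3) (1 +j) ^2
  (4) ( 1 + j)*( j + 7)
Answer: 1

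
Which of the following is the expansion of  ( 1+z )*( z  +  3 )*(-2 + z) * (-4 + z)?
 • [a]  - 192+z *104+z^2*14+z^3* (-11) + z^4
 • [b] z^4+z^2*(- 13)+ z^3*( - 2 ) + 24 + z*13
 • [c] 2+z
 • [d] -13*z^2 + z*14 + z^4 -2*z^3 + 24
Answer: d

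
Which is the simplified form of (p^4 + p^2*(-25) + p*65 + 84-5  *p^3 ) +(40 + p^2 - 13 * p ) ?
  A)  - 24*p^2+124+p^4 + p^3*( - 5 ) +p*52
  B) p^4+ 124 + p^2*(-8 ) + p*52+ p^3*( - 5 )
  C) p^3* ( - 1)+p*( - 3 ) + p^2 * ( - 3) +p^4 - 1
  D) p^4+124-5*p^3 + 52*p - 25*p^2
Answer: A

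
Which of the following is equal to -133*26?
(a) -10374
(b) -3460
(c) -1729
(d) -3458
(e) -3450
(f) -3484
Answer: d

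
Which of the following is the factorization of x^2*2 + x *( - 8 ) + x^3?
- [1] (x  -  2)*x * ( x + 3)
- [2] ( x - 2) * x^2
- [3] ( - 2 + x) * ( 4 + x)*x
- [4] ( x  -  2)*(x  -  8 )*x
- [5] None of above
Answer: 3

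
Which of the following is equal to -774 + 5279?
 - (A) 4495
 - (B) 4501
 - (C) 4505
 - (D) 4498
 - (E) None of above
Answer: C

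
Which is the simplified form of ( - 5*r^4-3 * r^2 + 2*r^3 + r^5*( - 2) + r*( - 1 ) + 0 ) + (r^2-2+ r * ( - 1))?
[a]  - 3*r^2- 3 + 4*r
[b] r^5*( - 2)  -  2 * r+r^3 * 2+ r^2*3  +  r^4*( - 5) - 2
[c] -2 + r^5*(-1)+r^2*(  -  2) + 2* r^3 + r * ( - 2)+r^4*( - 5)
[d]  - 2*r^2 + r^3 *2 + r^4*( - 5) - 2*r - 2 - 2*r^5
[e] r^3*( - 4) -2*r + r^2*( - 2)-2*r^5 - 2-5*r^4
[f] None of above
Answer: d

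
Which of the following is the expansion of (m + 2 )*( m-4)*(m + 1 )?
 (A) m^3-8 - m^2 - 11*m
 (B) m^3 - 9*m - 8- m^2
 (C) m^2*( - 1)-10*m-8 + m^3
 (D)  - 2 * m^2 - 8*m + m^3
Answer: C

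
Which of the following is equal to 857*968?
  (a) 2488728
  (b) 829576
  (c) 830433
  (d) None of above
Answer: b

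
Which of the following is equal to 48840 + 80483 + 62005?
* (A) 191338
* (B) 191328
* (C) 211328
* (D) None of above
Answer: B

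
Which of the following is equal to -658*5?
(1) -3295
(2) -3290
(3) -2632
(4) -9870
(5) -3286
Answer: 2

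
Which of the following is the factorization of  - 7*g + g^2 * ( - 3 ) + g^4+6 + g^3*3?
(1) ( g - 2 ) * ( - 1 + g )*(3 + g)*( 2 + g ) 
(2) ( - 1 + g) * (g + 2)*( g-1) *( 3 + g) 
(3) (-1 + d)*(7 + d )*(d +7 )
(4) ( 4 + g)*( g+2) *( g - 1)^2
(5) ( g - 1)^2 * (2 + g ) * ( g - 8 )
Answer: 2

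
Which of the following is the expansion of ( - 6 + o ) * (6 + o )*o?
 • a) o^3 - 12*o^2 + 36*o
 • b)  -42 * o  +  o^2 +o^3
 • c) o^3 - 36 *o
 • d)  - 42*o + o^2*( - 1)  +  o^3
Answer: c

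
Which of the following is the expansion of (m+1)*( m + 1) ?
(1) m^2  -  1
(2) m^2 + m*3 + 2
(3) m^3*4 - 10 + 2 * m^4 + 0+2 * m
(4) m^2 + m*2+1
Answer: 4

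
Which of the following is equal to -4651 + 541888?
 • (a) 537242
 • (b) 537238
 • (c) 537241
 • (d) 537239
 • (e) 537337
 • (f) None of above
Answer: f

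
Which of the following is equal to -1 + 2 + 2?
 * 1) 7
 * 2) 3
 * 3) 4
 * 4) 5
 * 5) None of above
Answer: 2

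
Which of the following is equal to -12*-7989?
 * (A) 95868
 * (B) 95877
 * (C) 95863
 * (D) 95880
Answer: A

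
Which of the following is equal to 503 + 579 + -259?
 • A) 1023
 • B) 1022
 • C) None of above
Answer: C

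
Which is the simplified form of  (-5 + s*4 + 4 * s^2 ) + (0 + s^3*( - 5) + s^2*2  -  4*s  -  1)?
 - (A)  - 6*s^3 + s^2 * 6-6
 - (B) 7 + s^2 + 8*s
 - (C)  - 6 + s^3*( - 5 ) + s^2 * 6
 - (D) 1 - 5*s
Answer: C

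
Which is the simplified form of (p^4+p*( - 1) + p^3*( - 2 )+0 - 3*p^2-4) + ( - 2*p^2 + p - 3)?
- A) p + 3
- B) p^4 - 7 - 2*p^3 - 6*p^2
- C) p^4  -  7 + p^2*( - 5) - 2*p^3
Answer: C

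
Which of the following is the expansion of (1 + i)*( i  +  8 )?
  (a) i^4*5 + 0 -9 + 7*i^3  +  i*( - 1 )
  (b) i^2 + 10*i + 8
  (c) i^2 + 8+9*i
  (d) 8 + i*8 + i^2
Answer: c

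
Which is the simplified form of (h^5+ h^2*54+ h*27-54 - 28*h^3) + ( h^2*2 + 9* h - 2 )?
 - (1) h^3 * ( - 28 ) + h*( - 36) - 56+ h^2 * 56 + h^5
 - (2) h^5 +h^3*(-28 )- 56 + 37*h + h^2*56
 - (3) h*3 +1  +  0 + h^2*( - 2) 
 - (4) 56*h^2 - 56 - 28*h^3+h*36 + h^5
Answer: 4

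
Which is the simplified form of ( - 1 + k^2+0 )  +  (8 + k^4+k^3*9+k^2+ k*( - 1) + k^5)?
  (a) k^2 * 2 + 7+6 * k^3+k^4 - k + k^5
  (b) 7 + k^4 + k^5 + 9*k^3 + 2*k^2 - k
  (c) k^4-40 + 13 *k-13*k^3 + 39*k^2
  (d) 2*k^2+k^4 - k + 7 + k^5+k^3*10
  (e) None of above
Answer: b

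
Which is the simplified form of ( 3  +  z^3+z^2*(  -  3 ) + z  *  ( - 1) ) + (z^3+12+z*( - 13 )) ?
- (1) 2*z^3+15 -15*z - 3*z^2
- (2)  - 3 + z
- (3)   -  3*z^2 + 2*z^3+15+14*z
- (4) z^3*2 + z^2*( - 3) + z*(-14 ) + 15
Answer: 4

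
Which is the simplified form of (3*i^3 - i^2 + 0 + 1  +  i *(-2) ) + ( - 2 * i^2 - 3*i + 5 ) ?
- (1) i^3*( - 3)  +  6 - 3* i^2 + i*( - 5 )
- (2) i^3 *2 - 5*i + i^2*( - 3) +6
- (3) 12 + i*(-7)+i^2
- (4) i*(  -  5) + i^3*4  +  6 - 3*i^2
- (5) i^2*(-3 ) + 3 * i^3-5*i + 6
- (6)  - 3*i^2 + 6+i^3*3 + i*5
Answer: 5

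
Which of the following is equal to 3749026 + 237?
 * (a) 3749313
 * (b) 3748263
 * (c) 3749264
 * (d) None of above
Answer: d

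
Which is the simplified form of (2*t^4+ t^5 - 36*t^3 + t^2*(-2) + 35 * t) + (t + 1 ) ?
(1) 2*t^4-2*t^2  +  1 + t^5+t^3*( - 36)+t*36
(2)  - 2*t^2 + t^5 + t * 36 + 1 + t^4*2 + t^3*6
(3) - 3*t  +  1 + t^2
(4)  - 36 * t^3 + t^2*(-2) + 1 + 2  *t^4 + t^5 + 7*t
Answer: 1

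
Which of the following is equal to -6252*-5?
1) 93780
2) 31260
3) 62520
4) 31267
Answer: 2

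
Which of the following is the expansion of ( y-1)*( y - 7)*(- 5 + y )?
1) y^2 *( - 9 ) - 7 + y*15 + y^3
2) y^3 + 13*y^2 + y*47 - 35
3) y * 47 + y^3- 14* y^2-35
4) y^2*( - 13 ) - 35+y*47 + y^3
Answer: 4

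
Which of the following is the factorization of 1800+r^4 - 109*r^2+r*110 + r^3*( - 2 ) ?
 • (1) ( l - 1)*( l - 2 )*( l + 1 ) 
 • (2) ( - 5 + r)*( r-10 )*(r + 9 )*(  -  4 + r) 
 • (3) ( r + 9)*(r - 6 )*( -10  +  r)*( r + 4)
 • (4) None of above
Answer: 4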